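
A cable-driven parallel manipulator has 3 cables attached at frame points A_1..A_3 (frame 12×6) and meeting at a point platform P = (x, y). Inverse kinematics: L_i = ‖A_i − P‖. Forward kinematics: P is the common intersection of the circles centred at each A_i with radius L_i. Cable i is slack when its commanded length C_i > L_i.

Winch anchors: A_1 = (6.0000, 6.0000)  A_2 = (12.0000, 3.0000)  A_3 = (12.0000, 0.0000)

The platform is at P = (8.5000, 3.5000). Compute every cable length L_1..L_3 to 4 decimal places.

cable 1: Δx=-2.5000, Δy=2.5000; L_1 = √(Δx²+Δy²) = 3.5355
cable 2: Δx=3.5000, Δy=-0.5000; L_2 = √(Δx²+Δy²) = 3.5355
cable 3: Δx=3.5000, Δy=-3.5000; L_3 = √(Δx²+Δy²) = 4.9497

(3.5355, 3.5355, 4.9497)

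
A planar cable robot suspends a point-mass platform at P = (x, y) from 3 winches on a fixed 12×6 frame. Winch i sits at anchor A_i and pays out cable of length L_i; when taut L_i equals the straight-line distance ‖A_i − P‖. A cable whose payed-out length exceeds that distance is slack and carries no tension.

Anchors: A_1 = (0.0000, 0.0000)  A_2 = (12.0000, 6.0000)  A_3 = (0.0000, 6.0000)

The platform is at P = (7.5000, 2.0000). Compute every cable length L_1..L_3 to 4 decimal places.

(7.7621, 6.0208, 8.5000)

cable 1: Δx=-7.5000, Δy=-2.0000; L_1 = √(Δx²+Δy²) = 7.7621
cable 2: Δx=4.5000, Δy=4.0000; L_2 = √(Δx²+Δy²) = 6.0208
cable 3: Δx=-7.5000, Δy=4.0000; L_3 = √(Δx²+Δy²) = 8.5000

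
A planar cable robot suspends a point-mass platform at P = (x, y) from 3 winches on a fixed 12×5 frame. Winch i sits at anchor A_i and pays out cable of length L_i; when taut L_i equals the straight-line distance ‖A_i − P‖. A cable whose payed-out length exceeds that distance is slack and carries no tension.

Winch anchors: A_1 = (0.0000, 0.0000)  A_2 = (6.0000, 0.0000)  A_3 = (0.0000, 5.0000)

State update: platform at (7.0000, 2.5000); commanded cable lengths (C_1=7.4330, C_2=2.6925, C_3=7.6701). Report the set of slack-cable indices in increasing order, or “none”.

i=1: geometric 7.4330 vs commanded 7.4330 ⇒ taut
i=2: geometric 2.6926 vs commanded 2.6925 ⇒ taut
i=3: geometric 7.4330 vs commanded 7.6701 ⇒ slack

3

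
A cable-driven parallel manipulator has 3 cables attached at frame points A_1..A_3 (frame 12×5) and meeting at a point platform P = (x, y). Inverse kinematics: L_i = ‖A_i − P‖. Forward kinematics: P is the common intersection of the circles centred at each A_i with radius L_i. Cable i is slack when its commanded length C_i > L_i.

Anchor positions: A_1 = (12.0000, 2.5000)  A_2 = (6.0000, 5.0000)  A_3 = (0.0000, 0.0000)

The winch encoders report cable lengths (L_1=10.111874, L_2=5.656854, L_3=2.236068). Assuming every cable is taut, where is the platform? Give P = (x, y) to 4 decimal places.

expand ‖A_i−P‖²=L_i² and subtract eq 1 (k_i ≔ ‖A_i‖²−L_i²)
k_1 = 144.0000+6.2500−102.2500 = 48.0000
eq1−eq2 → [12.0000  -5.0000]·P = 19.0000
eq1−eq3 → [24.0000  5.0000]·P = 53.0000
2×2 solve → P = (2.0000, 1.0000)

(2.0000, 1.0000)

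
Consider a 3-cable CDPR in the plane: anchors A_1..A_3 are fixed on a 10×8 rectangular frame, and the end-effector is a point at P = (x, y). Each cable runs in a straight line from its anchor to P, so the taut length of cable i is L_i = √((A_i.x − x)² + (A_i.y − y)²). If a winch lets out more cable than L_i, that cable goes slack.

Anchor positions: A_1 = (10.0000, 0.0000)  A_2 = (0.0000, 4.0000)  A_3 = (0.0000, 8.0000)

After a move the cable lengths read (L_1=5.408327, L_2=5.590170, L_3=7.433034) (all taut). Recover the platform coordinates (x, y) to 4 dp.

(5.5000, 3.0000)

expand ‖A_i−P‖²=L_i² and subtract eq 1 (q_i ≔ ‖A_i‖²−L_i²)
q_1 = 100.0000+0.0000−29.2500 = 70.7500
eq1−eq2 → [20.0000  -8.0000]·P = 86.0000
eq1−eq3 → [20.0000  -16.0000]·P = 62.0000
2×2 solve → P = (5.5000, 3.0000)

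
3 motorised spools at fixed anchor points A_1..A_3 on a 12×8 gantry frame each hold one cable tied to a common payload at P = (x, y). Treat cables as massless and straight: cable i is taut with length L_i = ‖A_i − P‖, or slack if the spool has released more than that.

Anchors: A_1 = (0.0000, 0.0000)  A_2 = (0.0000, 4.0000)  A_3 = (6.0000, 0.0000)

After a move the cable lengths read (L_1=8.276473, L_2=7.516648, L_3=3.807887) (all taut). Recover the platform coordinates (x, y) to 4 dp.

(7.5000, 3.5000)

expand ‖A_i−P‖²=L_i² and subtract eq 1 (k_i ≔ ‖A_i‖²−L_i²)
k_1 = 0.0000+0.0000−68.5000 = -68.5000
eq1−eq2 → [0.0000  -8.0000]·P = -28.0000
eq1−eq3 → [-12.0000  0.0000]·P = -90.0000
2×2 solve → P = (7.5000, 3.5000)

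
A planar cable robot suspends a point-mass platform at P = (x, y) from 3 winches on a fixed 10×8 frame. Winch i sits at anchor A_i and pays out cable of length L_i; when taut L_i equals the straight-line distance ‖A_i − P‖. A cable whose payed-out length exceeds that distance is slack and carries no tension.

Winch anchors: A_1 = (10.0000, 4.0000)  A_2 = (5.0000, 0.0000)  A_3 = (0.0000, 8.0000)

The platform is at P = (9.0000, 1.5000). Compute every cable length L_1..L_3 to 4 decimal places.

(2.6926, 4.2720, 11.1018)

L_1: Δ = A_1−P = (1.0000, 2.5000) → ‖Δ‖ = √7.2500 = 2.6926
L_2: Δ = A_2−P = (-4.0000, -1.5000) → ‖Δ‖ = √18.2500 = 4.2720
L_3: Δ = A_3−P = (-9.0000, 6.5000) → ‖Δ‖ = √123.2500 = 11.1018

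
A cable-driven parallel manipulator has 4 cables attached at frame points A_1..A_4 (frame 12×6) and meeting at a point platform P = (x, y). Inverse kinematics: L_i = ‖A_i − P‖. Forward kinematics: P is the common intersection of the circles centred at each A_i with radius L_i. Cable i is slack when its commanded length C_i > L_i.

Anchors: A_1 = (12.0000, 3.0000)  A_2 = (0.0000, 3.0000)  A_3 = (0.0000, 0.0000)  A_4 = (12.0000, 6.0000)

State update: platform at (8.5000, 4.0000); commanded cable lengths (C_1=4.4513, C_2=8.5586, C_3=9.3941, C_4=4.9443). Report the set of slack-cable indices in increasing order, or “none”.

i=1: geometric 3.6401 vs commanded 4.4513 ⇒ slack
i=2: geometric 8.5586 vs commanded 8.5586 ⇒ taut
i=3: geometric 9.3941 vs commanded 9.3941 ⇒ taut
i=4: geometric 4.0311 vs commanded 4.9443 ⇒ slack

1, 4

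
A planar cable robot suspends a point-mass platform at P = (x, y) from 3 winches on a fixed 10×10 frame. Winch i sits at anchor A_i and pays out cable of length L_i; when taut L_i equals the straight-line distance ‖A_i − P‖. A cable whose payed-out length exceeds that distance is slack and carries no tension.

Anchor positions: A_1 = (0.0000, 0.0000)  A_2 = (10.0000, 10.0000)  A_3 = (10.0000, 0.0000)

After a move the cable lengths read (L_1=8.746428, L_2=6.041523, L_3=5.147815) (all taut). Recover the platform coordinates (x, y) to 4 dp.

(7.5000, 4.5000)

each cable: (A_i−P)·(A_i−P) = L_i²; let q_i = ‖A_i‖²−L_i²
q_1 = 0.0000+0.0000−76.5000 = -76.5000
row 1: -20.0000x − 20.0000y = -240.0000  (q_2=163.5000)
row 2: -20.0000x + 0.0000y = -150.0000  (q_3=73.5000)
Cramer on rows 1–2 → x = 7.5000, y = 4.5000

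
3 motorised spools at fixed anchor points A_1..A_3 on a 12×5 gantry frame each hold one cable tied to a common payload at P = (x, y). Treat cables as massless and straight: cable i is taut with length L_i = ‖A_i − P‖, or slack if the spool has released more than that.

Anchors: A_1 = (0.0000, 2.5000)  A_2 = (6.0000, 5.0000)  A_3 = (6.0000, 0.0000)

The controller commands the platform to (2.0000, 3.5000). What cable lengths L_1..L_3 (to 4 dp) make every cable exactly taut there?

L_1: Δ = A_1−P = (-2.0000, -1.0000) → ‖Δ‖ = √5.0000 = 2.2361
L_2: Δ = A_2−P = (4.0000, 1.5000) → ‖Δ‖ = √18.2500 = 4.2720
L_3: Δ = A_3−P = (4.0000, -3.5000) → ‖Δ‖ = √28.2500 = 5.3151

(2.2361, 4.2720, 5.3151)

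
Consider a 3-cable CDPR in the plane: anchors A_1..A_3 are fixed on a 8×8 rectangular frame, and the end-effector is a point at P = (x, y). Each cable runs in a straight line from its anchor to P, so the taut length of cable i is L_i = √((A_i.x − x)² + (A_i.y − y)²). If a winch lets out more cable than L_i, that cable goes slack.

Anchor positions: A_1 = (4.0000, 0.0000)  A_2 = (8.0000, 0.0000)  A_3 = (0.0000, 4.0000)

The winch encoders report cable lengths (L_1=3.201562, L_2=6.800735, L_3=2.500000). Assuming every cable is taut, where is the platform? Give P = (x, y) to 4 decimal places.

(1.5000, 2.0000)

expand ‖A_i−P‖²=L_i² and subtract eq 1 (c_i ≔ ‖A_i‖²−L_i²)
c_1 = 16.0000+0.0000−10.2500 = 5.7500
eq1−eq2 → [-8.0000  0.0000]·P = -12.0000
eq1−eq3 → [8.0000  -8.0000]·P = -4.0000
2×2 solve → P = (1.5000, 2.0000)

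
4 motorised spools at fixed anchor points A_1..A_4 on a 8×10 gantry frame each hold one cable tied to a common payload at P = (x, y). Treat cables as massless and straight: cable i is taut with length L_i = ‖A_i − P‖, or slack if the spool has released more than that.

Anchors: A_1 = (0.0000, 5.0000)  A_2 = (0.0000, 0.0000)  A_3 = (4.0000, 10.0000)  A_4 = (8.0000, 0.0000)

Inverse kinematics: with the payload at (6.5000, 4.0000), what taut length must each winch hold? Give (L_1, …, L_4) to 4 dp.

L_1 = √((0.0000−6.5000)² + (5.0000−4.0000)²) = 6.5765
L_2 = √((0.0000−6.5000)² + (0.0000−4.0000)²) = 7.6322
L_3 = √((4.0000−6.5000)² + (10.0000−4.0000)²) = 6.5000
L_4 = √((8.0000−6.5000)² + (0.0000−4.0000)²) = 4.2720

(6.5765, 7.6322, 6.5000, 4.2720)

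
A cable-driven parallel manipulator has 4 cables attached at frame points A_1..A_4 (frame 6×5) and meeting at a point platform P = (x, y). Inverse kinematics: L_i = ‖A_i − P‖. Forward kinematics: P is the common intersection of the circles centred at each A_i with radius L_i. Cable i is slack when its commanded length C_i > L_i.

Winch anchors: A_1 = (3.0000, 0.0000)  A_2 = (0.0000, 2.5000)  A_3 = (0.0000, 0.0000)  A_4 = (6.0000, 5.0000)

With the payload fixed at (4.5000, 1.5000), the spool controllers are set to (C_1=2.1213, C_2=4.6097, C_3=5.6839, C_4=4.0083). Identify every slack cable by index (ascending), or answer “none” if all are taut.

cable 1: L_1 = ‖A_1−P‖ = 2.1213;  C_1 = 2.1213 → taut
cable 2: L_2 = ‖A_2−P‖ = 4.6098;  C_2 = 4.6097 → taut
cable 3: L_3 = ‖A_3−P‖ = 4.7434;  C_3 = 5.6839 → slack
cable 4: L_4 = ‖A_4−P‖ = 3.8079;  C_4 = 4.0083 → slack

3, 4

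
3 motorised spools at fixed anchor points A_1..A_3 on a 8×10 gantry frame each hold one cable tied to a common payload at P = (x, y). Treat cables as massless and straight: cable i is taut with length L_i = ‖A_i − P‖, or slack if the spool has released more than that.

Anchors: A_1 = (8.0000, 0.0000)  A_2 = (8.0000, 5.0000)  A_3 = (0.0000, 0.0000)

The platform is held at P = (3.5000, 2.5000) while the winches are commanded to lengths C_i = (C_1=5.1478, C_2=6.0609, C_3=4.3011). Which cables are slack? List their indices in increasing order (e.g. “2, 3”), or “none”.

i=1: geometric 5.1478 vs commanded 5.1478 ⇒ taut
i=2: geometric 5.1478 vs commanded 6.0609 ⇒ slack
i=3: geometric 4.3012 vs commanded 4.3011 ⇒ taut

2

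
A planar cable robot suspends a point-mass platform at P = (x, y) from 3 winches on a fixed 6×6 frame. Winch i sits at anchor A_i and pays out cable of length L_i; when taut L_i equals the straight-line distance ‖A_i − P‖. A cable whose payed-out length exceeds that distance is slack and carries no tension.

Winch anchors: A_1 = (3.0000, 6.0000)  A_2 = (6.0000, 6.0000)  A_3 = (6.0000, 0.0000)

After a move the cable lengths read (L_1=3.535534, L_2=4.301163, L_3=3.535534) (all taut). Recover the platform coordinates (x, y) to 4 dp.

(3.5000, 2.5000)

circle eqns → linear via eq_j − eq_1; set q_j = A_j·A_j − L_j²
q_1 = 9.0000+36.0000−12.5000 = 32.5000
-6.0000·x + 0.0000·y = q_1−q_2 = -21.0000
-6.0000·x + 12.0000·y = q_1−q_3 = 9.0000
solve first two rows → x=3.5000, y=2.5000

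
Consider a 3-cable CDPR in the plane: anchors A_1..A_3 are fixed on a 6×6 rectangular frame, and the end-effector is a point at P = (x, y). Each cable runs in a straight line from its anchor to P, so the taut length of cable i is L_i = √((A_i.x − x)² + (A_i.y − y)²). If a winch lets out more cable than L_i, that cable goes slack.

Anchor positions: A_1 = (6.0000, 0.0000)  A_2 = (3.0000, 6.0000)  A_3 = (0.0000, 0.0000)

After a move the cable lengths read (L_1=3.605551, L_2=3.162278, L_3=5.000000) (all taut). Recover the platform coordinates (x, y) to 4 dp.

each cable: (A_i−P)·(A_i−P) = L_i²; let c_i = ‖A_i‖²−L_i²
c_1 = 36.0000+0.0000−13.0000 = 23.0000
row 1: 6.0000x − 12.0000y = -12.0000  (c_2=35.0000)
row 2: 12.0000x + 0.0000y = 48.0000  (c_3=-25.0000)
Cramer on rows 1–2 → x = 4.0000, y = 3.0000

(4.0000, 3.0000)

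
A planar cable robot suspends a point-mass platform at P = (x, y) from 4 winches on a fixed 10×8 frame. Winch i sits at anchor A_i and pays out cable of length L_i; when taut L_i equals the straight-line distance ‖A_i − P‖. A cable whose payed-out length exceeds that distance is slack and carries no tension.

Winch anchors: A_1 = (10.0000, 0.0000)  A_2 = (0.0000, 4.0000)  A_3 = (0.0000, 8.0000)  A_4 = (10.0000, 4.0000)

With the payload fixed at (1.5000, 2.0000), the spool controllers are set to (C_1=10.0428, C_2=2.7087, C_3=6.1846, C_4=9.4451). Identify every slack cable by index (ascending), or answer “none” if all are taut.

cable 1: L_1 = ‖A_1−P‖ = 8.7321;  C_1 = 10.0428 → slack
cable 2: L_2 = ‖A_2−P‖ = 2.5000;  C_2 = 2.7087 → slack
cable 3: L_3 = ‖A_3−P‖ = 6.1847;  C_3 = 6.1846 → taut
cable 4: L_4 = ‖A_4−P‖ = 8.7321;  C_4 = 9.4451 → slack

1, 2, 4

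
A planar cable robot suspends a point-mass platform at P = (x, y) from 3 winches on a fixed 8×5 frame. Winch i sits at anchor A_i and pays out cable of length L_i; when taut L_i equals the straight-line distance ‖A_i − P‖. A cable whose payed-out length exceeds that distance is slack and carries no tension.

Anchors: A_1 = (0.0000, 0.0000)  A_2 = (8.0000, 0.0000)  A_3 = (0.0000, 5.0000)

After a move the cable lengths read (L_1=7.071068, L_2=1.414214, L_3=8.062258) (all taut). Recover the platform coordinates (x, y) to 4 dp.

(7.0000, 1.0000)

each cable: (A_i−P)·(A_i−P) = L_i²; let q_i = ‖A_i‖²−L_i²
q_1 = 0.0000+0.0000−50.0000 = -50.0000
row 1: -16.0000x + 0.0000y = -112.0000  (q_2=62.0000)
row 2: 0.0000x − 10.0000y = -10.0000  (q_3=-40.0000)
Cramer on rows 1–2 → x = 7.0000, y = 1.0000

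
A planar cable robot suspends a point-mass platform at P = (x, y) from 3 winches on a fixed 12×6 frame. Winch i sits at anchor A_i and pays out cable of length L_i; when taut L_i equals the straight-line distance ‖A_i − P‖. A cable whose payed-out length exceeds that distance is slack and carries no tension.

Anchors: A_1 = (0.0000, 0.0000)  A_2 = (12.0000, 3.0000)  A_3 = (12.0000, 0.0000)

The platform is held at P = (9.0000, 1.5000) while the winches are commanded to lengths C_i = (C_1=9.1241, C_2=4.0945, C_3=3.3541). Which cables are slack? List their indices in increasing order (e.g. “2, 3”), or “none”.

i=1: geometric 9.1241 vs commanded 9.1241 ⇒ taut
i=2: geometric 3.3541 vs commanded 4.0945 ⇒ slack
i=3: geometric 3.3541 vs commanded 3.3541 ⇒ taut

2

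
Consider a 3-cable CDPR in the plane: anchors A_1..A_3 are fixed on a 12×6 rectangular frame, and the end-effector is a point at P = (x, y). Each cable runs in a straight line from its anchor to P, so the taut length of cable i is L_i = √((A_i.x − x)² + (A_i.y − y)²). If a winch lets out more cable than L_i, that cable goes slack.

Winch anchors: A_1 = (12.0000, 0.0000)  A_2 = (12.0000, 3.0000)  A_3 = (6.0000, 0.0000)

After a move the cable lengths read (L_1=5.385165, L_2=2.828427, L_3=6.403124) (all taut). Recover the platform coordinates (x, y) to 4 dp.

(10.0000, 5.0000)

circle eqns → linear via eq_j − eq_1; set k_j = A_j·A_j − L_j²
k_1 = 144.0000+0.0000−29.0000 = 115.0000
0.0000·x − 6.0000·y = k_1−k_2 = -30.0000
12.0000·x + 0.0000·y = k_1−k_3 = 120.0000
solve first two rows → x=10.0000, y=5.0000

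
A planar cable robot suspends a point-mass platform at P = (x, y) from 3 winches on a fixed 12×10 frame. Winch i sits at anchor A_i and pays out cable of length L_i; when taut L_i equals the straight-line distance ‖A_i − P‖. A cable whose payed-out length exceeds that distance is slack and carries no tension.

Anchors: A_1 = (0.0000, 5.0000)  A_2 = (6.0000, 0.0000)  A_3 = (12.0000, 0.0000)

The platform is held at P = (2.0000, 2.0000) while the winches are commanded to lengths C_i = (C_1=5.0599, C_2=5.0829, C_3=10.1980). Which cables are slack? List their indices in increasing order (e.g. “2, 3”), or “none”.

1, 2

i=1: geometric 3.6056 vs commanded 5.0599 ⇒ slack
i=2: geometric 4.4721 vs commanded 5.0829 ⇒ slack
i=3: geometric 10.1980 vs commanded 10.1980 ⇒ taut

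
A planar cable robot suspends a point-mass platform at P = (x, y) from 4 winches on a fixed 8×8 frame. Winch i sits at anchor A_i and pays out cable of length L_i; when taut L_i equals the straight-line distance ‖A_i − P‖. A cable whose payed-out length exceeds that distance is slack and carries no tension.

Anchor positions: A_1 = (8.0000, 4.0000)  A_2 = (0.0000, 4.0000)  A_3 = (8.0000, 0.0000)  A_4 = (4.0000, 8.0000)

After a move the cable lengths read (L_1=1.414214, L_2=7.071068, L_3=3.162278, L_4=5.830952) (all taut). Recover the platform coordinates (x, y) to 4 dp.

(7.0000, 3.0000)

each cable: (A_i−P)·(A_i−P) = L_i²; let q_i = ‖A_i‖²−L_i²
q_1 = 64.0000+16.0000−2.0000 = 78.0000
row 1: 16.0000x + 0.0000y = 112.0000  (q_2=-34.0000)
row 2: 0.0000x + 8.0000y = 24.0000  (q_3=54.0000)
row 3: 8.0000x − 8.0000y = 32.0000  (q_4=46.0000)
Cramer on rows 1–2 → x = 7.0000, y = 3.0000
check cable 4: ‖A_4−P‖² = 34.0000 ≈ L_4² = 34.0000 ✓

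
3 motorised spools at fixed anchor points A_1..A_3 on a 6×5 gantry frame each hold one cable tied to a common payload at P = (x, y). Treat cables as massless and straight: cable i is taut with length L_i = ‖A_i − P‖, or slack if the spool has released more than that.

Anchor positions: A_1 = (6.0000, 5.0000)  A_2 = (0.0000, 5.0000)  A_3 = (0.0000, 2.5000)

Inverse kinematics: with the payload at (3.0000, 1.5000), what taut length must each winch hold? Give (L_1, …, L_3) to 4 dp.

L_1 = √((6.0000−3.0000)² + (5.0000−1.5000)²) = 4.6098
L_2 = √((0.0000−3.0000)² + (5.0000−1.5000)²) = 4.6098
L_3 = √((0.0000−3.0000)² + (2.5000−1.5000)²) = 3.1623

(4.6098, 4.6098, 3.1623)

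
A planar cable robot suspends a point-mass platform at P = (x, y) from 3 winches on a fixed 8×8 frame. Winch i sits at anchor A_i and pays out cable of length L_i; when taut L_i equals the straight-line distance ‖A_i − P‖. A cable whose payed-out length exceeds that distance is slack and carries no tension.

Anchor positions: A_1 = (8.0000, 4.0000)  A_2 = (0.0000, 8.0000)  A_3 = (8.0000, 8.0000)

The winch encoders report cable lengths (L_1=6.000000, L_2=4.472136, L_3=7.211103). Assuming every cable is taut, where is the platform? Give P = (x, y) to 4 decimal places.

each cable: (A_i−P)·(A_i−P) = L_i²; let c_i = ‖A_i‖²−L_i²
c_1 = 64.0000+16.0000−36.0000 = 44.0000
row 1: 16.0000x − 8.0000y = 0.0000  (c_2=44.0000)
row 2: 0.0000x − 8.0000y = -32.0000  (c_3=76.0000)
Cramer on rows 1–2 → x = 2.0000, y = 4.0000

(2.0000, 4.0000)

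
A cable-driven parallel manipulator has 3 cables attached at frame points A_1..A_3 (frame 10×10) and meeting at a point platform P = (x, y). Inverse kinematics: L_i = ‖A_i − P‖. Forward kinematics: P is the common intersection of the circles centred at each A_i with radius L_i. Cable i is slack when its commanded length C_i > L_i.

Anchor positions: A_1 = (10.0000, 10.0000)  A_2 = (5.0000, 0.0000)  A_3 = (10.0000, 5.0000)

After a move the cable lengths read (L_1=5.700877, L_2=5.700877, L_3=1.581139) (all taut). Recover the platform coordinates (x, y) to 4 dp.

expand ‖A_i−P‖²=L_i² and subtract eq 1 (k_i ≔ ‖A_i‖²−L_i²)
k_1 = 100.0000+100.0000−32.5000 = 167.5000
eq1−eq2 → [10.0000  20.0000]·P = 175.0000
eq1−eq3 → [0.0000  10.0000]·P = 45.0000
2×2 solve → P = (8.5000, 4.5000)

(8.5000, 4.5000)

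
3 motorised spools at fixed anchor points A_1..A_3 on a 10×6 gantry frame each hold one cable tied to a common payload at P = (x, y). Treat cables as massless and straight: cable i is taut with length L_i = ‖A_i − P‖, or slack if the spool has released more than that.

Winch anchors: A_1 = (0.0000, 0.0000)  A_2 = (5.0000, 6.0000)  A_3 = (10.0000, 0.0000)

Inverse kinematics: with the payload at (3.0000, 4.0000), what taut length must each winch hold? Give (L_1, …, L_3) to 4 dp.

(5.0000, 2.8284, 8.0623)

cable 1: Δx=-3.0000, Δy=-4.0000; L_1 = √(Δx²+Δy²) = 5.0000
cable 2: Δx=2.0000, Δy=2.0000; L_2 = √(Δx²+Δy²) = 2.8284
cable 3: Δx=7.0000, Δy=-4.0000; L_3 = √(Δx²+Δy²) = 8.0623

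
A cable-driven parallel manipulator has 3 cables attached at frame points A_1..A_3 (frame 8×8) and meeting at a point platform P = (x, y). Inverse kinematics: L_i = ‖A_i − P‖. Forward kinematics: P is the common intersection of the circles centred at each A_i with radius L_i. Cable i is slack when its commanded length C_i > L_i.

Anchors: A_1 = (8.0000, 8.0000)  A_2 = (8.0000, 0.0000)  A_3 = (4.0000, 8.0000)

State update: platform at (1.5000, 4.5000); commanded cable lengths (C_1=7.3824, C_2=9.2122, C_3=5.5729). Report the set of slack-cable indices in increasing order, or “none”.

cable 1: L_1 = ‖A_1−P‖ = 7.3824;  C_1 = 7.3824 → taut
cable 2: L_2 = ‖A_2−P‖ = 7.9057;  C_2 = 9.2122 → slack
cable 3: L_3 = ‖A_3−P‖ = 4.3012;  C_3 = 5.5729 → slack

2, 3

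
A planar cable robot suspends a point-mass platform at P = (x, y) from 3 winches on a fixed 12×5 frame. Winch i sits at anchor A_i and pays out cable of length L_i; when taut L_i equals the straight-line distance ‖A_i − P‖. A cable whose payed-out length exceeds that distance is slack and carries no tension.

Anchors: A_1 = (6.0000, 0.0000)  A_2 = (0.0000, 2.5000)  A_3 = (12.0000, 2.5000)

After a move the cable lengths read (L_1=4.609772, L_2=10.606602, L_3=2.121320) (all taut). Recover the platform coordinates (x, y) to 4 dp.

circle eqns → linear via eq_j − eq_1; set k_j = A_j·A_j − L_j²
k_1 = 36.0000+0.0000−21.2500 = 14.7500
12.0000·x − 5.0000·y = k_1−k_2 = 121.0000
-12.0000·x − 5.0000·y = k_1−k_3 = -131.0000
solve first two rows → x=10.5000, y=1.0000

(10.5000, 1.0000)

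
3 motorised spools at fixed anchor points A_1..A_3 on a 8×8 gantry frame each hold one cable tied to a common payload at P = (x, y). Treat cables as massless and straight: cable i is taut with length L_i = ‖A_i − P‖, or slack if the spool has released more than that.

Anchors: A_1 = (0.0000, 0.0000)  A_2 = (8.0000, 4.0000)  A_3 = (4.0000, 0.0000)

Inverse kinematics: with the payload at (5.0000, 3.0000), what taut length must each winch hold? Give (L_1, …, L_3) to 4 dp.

cable 1: Δx=-5.0000, Δy=-3.0000; L_1 = √(Δx²+Δy²) = 5.8310
cable 2: Δx=3.0000, Δy=1.0000; L_2 = √(Δx²+Δy²) = 3.1623
cable 3: Δx=-1.0000, Δy=-3.0000; L_3 = √(Δx²+Δy²) = 3.1623

(5.8310, 3.1623, 3.1623)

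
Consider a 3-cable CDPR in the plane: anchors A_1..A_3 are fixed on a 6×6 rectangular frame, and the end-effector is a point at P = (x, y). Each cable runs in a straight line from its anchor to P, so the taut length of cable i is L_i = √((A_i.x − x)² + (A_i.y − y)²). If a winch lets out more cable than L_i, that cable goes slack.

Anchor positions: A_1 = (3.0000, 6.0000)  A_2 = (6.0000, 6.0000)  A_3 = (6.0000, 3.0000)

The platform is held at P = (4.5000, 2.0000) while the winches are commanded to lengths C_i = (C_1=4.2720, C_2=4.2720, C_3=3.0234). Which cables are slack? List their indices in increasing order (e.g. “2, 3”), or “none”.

3

cable 1: L_1 = ‖A_1−P‖ = 4.2720;  C_1 = 4.2720 → taut
cable 2: L_2 = ‖A_2−P‖ = 4.2720;  C_2 = 4.2720 → taut
cable 3: L_3 = ‖A_3−P‖ = 1.8028;  C_3 = 3.0234 → slack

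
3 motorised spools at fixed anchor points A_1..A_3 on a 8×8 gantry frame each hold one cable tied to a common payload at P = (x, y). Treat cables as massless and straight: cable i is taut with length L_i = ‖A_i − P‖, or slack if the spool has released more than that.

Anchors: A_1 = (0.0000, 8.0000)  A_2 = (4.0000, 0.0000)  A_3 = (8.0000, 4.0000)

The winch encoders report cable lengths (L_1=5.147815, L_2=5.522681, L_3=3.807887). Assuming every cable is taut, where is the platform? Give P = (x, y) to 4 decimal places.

each cable: (A_i−P)·(A_i−P) = L_i²; let q_i = ‖A_i‖²−L_i²
q_1 = 0.0000+64.0000−26.5000 = 37.5000
row 1: -8.0000x + 16.0000y = 52.0000  (q_2=-14.5000)
row 2: -16.0000x + 8.0000y = -28.0000  (q_3=65.5000)
Cramer on rows 1–2 → x = 4.5000, y = 5.5000

(4.5000, 5.5000)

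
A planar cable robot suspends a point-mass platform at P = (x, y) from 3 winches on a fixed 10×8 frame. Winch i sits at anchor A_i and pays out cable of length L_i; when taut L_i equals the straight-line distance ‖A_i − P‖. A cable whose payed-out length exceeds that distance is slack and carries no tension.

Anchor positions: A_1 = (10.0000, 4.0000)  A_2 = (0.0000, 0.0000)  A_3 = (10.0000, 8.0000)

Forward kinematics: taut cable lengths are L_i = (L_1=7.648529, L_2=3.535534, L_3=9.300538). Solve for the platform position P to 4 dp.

expand ‖A_i−P‖²=L_i² and subtract eq 1 (q_i ≔ ‖A_i‖²−L_i²)
q_1 = 100.0000+16.0000−58.5000 = 57.5000
eq1−eq2 → [20.0000  8.0000]·P = 70.0000
eq1−eq3 → [0.0000  -8.0000]·P = -20.0000
2×2 solve → P = (2.5000, 2.5000)

(2.5000, 2.5000)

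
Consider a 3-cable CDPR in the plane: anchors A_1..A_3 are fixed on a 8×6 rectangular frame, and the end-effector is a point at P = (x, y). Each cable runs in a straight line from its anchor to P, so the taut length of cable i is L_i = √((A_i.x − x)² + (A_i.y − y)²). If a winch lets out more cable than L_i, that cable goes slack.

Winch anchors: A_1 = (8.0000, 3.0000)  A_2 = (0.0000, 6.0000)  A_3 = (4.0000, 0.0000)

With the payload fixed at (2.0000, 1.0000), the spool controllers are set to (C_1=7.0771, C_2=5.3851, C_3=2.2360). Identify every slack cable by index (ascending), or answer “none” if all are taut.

1

i=1: geometric 6.3246 vs commanded 7.0771 ⇒ slack
i=2: geometric 5.3852 vs commanded 5.3851 ⇒ taut
i=3: geometric 2.2361 vs commanded 2.2360 ⇒ taut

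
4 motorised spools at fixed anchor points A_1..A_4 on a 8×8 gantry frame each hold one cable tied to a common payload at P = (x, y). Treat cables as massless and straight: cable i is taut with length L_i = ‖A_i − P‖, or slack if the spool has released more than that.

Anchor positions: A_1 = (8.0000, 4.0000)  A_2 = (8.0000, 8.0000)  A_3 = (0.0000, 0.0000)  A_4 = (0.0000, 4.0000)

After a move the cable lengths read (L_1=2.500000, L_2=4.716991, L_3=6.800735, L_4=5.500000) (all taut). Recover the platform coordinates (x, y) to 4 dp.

each cable: (A_i−P)·(A_i−P) = L_i²; let k_i = ‖A_i‖²−L_i²
k_1 = 64.0000+16.0000−6.2500 = 73.7500
row 1: 0.0000x − 8.0000y = -32.0000  (k_2=105.7500)
row 2: 16.0000x + 8.0000y = 120.0000  (k_3=-46.2500)
row 3: 16.0000x + 0.0000y = 88.0000  (k_4=-14.2500)
Cramer on rows 1–2 → x = 5.5000, y = 4.0000
check cable 4: ‖A_4−P‖² = 30.2500 ≈ L_4² = 30.2500 ✓

(5.5000, 4.0000)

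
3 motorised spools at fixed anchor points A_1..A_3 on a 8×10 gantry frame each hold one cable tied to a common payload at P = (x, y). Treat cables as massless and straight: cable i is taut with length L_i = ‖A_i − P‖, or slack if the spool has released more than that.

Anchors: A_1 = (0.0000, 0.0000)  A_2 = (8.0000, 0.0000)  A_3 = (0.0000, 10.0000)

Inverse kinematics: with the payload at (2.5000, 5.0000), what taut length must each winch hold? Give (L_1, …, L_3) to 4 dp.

L_1: Δ = A_1−P = (-2.5000, -5.0000) → ‖Δ‖ = √31.2500 = 5.5902
L_2: Δ = A_2−P = (5.5000, -5.0000) → ‖Δ‖ = √55.2500 = 7.4330
L_3: Δ = A_3−P = (-2.5000, 5.0000) → ‖Δ‖ = √31.2500 = 5.5902

(5.5902, 7.4330, 5.5902)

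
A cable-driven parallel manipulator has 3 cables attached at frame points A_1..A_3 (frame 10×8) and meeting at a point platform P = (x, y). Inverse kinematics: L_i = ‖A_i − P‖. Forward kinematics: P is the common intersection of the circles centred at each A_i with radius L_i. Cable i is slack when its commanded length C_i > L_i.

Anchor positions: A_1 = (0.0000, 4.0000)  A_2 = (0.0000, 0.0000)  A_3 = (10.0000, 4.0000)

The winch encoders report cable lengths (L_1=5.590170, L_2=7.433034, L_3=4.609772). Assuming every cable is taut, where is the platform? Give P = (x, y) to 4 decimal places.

circle eqns → linear via eq_j − eq_1; set k_j = A_j·A_j − L_j²
k_1 = 0.0000+16.0000−31.2500 = -15.2500
0.0000·x + 8.0000·y = k_1−k_2 = 40.0000
-20.0000·x + 0.0000·y = k_1−k_3 = -110.0000
solve first two rows → x=5.5000, y=5.0000

(5.5000, 5.0000)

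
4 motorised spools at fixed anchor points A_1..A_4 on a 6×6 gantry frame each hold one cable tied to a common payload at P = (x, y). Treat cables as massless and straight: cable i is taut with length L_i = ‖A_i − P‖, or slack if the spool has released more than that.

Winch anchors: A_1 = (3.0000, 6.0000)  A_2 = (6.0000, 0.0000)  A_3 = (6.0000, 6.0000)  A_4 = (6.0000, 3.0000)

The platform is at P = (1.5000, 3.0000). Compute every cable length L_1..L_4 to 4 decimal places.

L_1: Δ = A_1−P = (1.5000, 3.0000) → ‖Δ‖ = √11.2500 = 3.3541
L_2: Δ = A_2−P = (4.5000, -3.0000) → ‖Δ‖ = √29.2500 = 5.4083
L_3: Δ = A_3−P = (4.5000, 3.0000) → ‖Δ‖ = √29.2500 = 5.4083
L_4: Δ = A_4−P = (4.5000, 0.0000) → ‖Δ‖ = √20.2500 = 4.5000

(3.3541, 5.4083, 5.4083, 4.5000)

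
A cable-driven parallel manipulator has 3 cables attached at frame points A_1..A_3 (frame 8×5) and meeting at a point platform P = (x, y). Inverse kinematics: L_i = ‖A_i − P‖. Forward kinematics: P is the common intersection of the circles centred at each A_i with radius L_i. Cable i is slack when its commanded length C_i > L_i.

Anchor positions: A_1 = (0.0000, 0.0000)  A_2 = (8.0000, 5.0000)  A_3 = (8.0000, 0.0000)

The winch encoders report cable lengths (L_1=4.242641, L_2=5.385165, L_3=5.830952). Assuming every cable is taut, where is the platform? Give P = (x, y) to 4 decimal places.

(3.0000, 3.0000)

circle eqns → linear via eq_j − eq_1; set k_j = A_j·A_j − L_j²
k_1 = 0.0000+0.0000−18.0000 = -18.0000
-16.0000·x − 10.0000·y = k_1−k_2 = -78.0000
-16.0000·x + 0.0000·y = k_1−k_3 = -48.0000
solve first two rows → x=3.0000, y=3.0000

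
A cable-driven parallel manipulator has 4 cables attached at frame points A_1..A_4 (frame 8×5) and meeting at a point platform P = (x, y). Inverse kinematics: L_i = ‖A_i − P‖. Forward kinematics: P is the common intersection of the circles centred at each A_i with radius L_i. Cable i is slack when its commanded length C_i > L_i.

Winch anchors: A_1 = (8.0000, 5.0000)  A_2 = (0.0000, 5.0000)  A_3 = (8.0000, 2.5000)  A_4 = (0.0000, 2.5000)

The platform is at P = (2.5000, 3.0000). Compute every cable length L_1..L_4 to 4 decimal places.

(5.8523, 3.2016, 5.5227, 2.5495)

L_1: Δ = A_1−P = (5.5000, 2.0000) → ‖Δ‖ = √34.2500 = 5.8523
L_2: Δ = A_2−P = (-2.5000, 2.0000) → ‖Δ‖ = √10.2500 = 3.2016
L_3: Δ = A_3−P = (5.5000, -0.5000) → ‖Δ‖ = √30.5000 = 5.5227
L_4: Δ = A_4−P = (-2.5000, -0.5000) → ‖Δ‖ = √6.5000 = 2.5495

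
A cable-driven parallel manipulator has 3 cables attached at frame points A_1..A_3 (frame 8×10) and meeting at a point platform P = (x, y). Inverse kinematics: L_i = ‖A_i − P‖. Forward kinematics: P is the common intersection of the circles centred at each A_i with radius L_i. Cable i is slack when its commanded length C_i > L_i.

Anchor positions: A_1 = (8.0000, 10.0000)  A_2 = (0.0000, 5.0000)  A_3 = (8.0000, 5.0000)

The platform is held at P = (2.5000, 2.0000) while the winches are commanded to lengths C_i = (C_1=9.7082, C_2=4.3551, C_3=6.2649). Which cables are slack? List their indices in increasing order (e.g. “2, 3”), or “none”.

2

i=1: geometric 9.7082 vs commanded 9.7082 ⇒ taut
i=2: geometric 3.9051 vs commanded 4.3551 ⇒ slack
i=3: geometric 6.2650 vs commanded 6.2649 ⇒ taut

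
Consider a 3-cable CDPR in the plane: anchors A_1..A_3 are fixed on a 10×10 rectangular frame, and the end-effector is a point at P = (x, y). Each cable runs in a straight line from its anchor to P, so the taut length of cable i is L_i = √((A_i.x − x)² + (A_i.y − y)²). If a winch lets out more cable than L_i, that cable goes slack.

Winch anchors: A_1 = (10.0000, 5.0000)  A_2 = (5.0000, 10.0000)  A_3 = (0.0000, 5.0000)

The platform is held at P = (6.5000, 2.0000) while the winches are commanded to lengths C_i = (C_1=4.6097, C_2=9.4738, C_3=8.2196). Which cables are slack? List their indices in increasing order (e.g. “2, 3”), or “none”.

i=1: geometric 4.6098 vs commanded 4.6097 ⇒ taut
i=2: geometric 8.1394 vs commanded 9.4738 ⇒ slack
i=3: geometric 7.1589 vs commanded 8.2196 ⇒ slack

2, 3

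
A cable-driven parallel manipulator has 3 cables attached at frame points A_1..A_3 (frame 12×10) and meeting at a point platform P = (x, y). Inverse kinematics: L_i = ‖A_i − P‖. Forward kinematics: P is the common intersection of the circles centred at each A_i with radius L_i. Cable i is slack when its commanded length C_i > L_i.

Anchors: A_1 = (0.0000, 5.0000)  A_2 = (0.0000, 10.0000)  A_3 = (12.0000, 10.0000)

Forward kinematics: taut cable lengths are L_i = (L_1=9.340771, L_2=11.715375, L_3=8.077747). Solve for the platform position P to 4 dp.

each cable: (A_i−P)·(A_i−P) = L_i²; let q_i = ‖A_i‖²−L_i²
q_1 = 0.0000+25.0000−87.2500 = -62.2500
row 1: 0.0000x − 10.0000y = -25.0000  (q_2=-37.2500)
row 2: -24.0000x − 10.0000y = -241.0000  (q_3=178.7500)
Cramer on rows 1–2 → x = 9.0000, y = 2.5000

(9.0000, 2.5000)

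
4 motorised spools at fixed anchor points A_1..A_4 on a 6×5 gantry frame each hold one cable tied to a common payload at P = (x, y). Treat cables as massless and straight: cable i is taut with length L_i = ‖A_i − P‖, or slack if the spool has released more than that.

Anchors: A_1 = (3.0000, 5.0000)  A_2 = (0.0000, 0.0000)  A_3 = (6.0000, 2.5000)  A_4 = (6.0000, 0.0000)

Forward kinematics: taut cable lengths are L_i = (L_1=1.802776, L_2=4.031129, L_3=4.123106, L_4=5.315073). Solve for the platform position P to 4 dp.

each cable: (A_i−P)·(A_i−P) = L_i²; let c_i = ‖A_i‖²−L_i²
c_1 = 9.0000+25.0000−3.2500 = 30.7500
row 1: 6.0000x + 10.0000y = 47.0000  (c_2=-16.2500)
row 2: -6.0000x + 5.0000y = 5.5000  (c_3=25.2500)
row 3: -6.0000x + 10.0000y = 23.0000  (c_4=7.7500)
Cramer on rows 1–2 → x = 2.0000, y = 3.5000
check cable 4: ‖A_4−P‖² = 28.2500 ≈ L_4² = 28.2500 ✓

(2.0000, 3.5000)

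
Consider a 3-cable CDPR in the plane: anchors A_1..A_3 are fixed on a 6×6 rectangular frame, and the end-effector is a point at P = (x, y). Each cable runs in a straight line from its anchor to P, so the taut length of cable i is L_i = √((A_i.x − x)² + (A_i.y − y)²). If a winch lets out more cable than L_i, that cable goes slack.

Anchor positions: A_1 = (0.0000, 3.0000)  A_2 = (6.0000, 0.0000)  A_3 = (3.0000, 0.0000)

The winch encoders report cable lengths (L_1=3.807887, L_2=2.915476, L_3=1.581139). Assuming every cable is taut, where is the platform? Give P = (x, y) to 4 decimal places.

(3.5000, 1.5000)

circle eqns → linear via eq_j − eq_1; set c_j = A_j·A_j − L_j²
c_1 = 0.0000+9.0000−14.5000 = -5.5000
-12.0000·x + 6.0000·y = c_1−c_2 = -33.0000
-6.0000·x + 6.0000·y = c_1−c_3 = -12.0000
solve first two rows → x=3.5000, y=1.5000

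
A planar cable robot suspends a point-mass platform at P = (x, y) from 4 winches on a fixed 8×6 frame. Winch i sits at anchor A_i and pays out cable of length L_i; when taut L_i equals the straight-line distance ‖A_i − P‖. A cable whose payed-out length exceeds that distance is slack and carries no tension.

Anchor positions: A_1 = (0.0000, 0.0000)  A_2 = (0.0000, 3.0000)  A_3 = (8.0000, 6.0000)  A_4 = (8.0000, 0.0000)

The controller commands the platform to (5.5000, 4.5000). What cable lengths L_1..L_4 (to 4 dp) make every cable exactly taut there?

(7.1063, 5.7009, 2.9155, 5.1478)

L_1: Δ = A_1−P = (-5.5000, -4.5000) → ‖Δ‖ = √50.5000 = 7.1063
L_2: Δ = A_2−P = (-5.5000, -1.5000) → ‖Δ‖ = √32.5000 = 5.7009
L_3: Δ = A_3−P = (2.5000, 1.5000) → ‖Δ‖ = √8.5000 = 2.9155
L_4: Δ = A_4−P = (2.5000, -4.5000) → ‖Δ‖ = √26.5000 = 5.1478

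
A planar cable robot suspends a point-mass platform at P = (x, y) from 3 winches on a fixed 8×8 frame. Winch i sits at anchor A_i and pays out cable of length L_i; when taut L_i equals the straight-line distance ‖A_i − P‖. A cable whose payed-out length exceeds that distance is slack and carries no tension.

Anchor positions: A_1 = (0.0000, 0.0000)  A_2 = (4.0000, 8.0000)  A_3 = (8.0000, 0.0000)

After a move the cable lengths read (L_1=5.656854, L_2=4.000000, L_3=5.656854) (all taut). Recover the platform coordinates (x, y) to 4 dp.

(4.0000, 4.0000)

circle eqns → linear via eq_j − eq_1; set k_j = A_j·A_j − L_j²
k_1 = 0.0000+0.0000−32.0000 = -32.0000
-8.0000·x − 16.0000·y = k_1−k_2 = -96.0000
-16.0000·x + 0.0000·y = k_1−k_3 = -64.0000
solve first two rows → x=4.0000, y=4.0000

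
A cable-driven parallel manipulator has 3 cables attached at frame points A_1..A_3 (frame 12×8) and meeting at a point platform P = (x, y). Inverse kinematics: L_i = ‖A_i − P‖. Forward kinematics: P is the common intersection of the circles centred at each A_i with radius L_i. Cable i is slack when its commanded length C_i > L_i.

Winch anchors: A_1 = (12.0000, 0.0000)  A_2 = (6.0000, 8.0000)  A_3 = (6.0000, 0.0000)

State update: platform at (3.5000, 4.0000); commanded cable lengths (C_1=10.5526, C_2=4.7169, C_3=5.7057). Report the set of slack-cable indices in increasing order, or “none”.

1, 3

cable 1: L_1 = ‖A_1−P‖ = 9.3941;  C_1 = 10.5526 → slack
cable 2: L_2 = ‖A_2−P‖ = 4.7170;  C_2 = 4.7169 → taut
cable 3: L_3 = ‖A_3−P‖ = 4.7170;  C_3 = 5.7057 → slack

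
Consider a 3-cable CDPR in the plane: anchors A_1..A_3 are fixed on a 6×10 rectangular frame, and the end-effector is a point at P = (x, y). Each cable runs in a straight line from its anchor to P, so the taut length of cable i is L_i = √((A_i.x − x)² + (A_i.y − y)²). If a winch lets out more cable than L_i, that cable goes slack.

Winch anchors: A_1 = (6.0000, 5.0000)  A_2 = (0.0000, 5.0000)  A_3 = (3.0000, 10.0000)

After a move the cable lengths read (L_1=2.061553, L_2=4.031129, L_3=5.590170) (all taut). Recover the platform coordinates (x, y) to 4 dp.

(4.0000, 4.5000)

each cable: (A_i−P)·(A_i−P) = L_i²; let k_i = ‖A_i‖²−L_i²
k_1 = 36.0000+25.0000−4.2500 = 56.7500
row 1: 12.0000x + 0.0000y = 48.0000  (k_2=8.7500)
row 2: 6.0000x − 10.0000y = -21.0000  (k_3=77.7500)
Cramer on rows 1–2 → x = 4.0000, y = 4.5000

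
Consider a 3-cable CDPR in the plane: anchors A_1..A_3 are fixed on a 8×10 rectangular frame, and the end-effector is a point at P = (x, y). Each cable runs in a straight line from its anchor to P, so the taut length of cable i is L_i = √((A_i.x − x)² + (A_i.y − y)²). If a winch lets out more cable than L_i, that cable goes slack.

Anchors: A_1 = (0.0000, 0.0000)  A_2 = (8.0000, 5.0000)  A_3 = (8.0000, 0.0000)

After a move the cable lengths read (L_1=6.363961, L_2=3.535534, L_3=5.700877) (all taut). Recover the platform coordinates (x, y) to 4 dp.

circle eqns → linear via eq_j − eq_1; set c_j = A_j·A_j − L_j²
c_1 = 0.0000+0.0000−40.5000 = -40.5000
-16.0000·x − 10.0000·y = c_1−c_2 = -117.0000
-16.0000·x + 0.0000·y = c_1−c_3 = -72.0000
solve first two rows → x=4.5000, y=4.5000

(4.5000, 4.5000)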